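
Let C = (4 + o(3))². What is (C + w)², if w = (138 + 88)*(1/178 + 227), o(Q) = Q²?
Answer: 20985854185024/7921 ≈ 2.6494e+9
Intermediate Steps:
w = 4565991/89 (w = 226*(1/178 + 227) = 226*(40407/178) = 4565991/89 ≈ 51303.)
C = 169 (C = (4 + 3²)² = (4 + 9)² = 13² = 169)
(C + w)² = (169 + 4565991/89)² = (4581032/89)² = 20985854185024/7921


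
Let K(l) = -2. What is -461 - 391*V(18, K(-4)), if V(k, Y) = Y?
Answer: 321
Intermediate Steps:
-461 - 391*V(18, K(-4)) = -461 - 391*(-2) = -461 + 782 = 321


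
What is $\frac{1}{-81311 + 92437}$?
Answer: $\frac{1}{11126} \approx 8.988 \cdot 10^{-5}$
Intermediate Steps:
$\frac{1}{-81311 + 92437} = \frac{1}{11126}$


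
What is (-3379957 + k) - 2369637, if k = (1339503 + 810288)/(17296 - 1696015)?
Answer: -459616897137/79939 ≈ -5.7496e+6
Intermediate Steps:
k = -102371/79939 (k = 2149791/(-1678719) = 2149791*(-1/1678719) = -102371/79939 ≈ -1.2806)
(-3379957 + k) - 2369637 = (-3379957 - 102371/79939) - 2369637 = -270190484994/79939 - 2369637 = -459616897137/79939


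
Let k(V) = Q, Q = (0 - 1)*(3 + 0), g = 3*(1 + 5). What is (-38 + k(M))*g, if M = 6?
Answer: -738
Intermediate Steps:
g = 18 (g = 3*6 = 18)
Q = -3 (Q = -1*3 = -3)
k(V) = -3
(-38 + k(M))*g = (-38 - 3)*18 = -41*18 = -738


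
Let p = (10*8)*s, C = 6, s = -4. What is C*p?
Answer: -1920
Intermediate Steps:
p = -320 (p = (10*8)*(-4) = 80*(-4) = -320)
C*p = 6*(-320) = -1920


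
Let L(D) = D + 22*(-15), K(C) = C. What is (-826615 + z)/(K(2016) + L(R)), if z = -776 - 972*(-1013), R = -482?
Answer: 157245/1204 ≈ 130.60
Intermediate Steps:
z = 983860 (z = -776 + 984636 = 983860)
L(D) = -330 + D (L(D) = D - 330 = -330 + D)
(-826615 + z)/(K(2016) + L(R)) = (-826615 + 983860)/(2016 + (-330 - 482)) = 157245/(2016 - 812) = 157245/1204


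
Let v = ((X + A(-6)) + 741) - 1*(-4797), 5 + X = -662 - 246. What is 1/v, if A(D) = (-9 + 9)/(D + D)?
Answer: 1/4625 ≈ 0.00021622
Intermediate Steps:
X = -913 (X = -5 + (-662 - 246) = -5 - 908 = -913)
A(D) = 0 (A(D) = 0/((2*D)) = 0*(1/(2*D)) = 0)
v = 4625 (v = ((-913 + 0) + 741) - 1*(-4797) = (-913 + 741) + 4797 = -172 + 4797 = 4625)
1/v = 1/4625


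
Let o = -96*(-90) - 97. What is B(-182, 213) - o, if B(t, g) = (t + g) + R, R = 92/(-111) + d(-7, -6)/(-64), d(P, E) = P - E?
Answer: -60475025/7104 ≈ -8512.8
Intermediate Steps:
o = 8543 (o = 8640 - 97 = 8543)
R = -5777/7104 (R = 92/(-111) + (-7 - 1*(-6))/(-64) = 92*(-1/111) + (-7 + 6)*(-1/64) = -92/111 - 1*(-1/64) = -92/111 + 1/64 = -5777/7104 ≈ -0.81320)
B(t, g) = -5777/7104 + g + t (B(t, g) = (t + g) - 5777/7104 = (g + t) - 5777/7104 = -5777/7104 + g + t)
B(-182, 213) - o = (-5777/7104 + 213 - 182) - 1*8543 = 214447/7104 - 8543 = -60475025/7104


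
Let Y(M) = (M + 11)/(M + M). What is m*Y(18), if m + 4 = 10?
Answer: 29/6 ≈ 4.8333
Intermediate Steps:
m = 6 (m = -4 + 10 = 6)
Y(M) = (11 + M)/(2*M) (Y(M) = (11 + M)/((2*M)) = (11 + M)*(1/(2*M)) = (11 + M)/(2*M))
m*Y(18) = 6*((½)*(11 + 18)/18) = 6*((½)*(1/18)*29) = 6*(29/36) = 29/6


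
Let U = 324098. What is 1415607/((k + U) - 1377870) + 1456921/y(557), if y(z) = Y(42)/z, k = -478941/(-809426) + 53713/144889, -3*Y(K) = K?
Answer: -33429415043881433015087603/576720786067850298 ≈ -5.7965e+7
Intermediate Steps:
Y(K) = -K/3
k = 112869981287/117276923714 (k = -478941*(-1/809426) + 53713*(1/144889) = 478941/809426 + 53713/144889 = 112869981287/117276923714 ≈ 0.96242)
y(z) = -14/z (y(z) = (-⅓*42)/z = -14/z)
1415607/((k + U) - 1377870) + 1456921/y(557) = 1415607/((112869981287/117276923714 + 324098) - 1377870) + 1456921/((-14/557)) = 1415607/(38009329291841259/117276923714 - 1377870) + 1456921/((-14*1/557)) = 1415607/(-123583025585967921/117276923714) + 1456921/(-14/557) = 1415607*(-117276923714/123583025585967921) + 1456921*(-557/14) = -55339344716001466/41194341861989307 - 811504997/14 = -33429415043881433015087603/576720786067850298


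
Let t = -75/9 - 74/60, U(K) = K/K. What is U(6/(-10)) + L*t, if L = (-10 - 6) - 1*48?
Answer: 9199/15 ≈ 613.27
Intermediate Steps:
U(K) = 1
t = -287/30 (t = -75*1/9 - 74*1/60 = -25/3 - 37/30 = -287/30 ≈ -9.5667)
L = -64 (L = -16 - 48 = -64)
U(6/(-10)) + L*t = 1 - 64*(-287/30) = 1 + 9184/15 = 9199/15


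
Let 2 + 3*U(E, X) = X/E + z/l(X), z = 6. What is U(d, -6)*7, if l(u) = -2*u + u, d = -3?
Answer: 7/3 ≈ 2.3333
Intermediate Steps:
l(u) = -u
U(E, X) = -⅔ - 2/X + X/(3*E) (U(E, X) = -⅔ + (X/E + 6/((-X)))/3 = -⅔ + (X/E + 6*(-1/X))/3 = -⅔ + (X/E - 6/X)/3 = -⅔ + (-6/X + X/E)/3 = -⅔ + (-2/X + X/(3*E)) = -⅔ - 2/X + X/(3*E))
U(d, -6)*7 = (-⅔ - 2/(-6) + (⅓)*(-6)/(-3))*7 = (-⅔ - 2*(-⅙) + (⅓)*(-6)*(-⅓))*7 = (-⅔ + ⅓ + ⅔)*7 = (⅓)*7 = 7/3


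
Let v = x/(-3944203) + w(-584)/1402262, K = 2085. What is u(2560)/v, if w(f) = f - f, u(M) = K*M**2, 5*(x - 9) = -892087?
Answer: 134736498769920000/446021 ≈ 3.0209e+11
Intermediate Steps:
x = -892042/5 (x = 9 + (1/5)*(-892087) = 9 - 892087/5 = -892042/5 ≈ -1.7841e+5)
u(M) = 2085*M**2
w(f) = 0
v = 892042/19721015 (v = -892042/5/(-3944203) + 0/1402262 = -892042/5*(-1/3944203) + 0*(1/1402262) = 892042/19721015 + 0 = 892042/19721015 ≈ 0.045233)
u(2560)/v = (2085*2560**2)/(892042/19721015) = (2085*6553600)*(19721015/892042) = 13664256000*(19721015/892042) = 134736498769920000/446021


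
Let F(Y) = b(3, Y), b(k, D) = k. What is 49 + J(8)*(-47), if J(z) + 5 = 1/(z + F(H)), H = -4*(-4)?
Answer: 3077/11 ≈ 279.73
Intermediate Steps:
H = 16
F(Y) = 3
J(z) = -5 + 1/(3 + z) (J(z) = -5 + 1/(z + 3) = -5 + 1/(3 + z))
49 + J(8)*(-47) = 49 + ((-14 - 5*8)/(3 + 8))*(-47) = 49 + ((-14 - 40)/11)*(-47) = 49 + ((1/11)*(-54))*(-47) = 49 - 54/11*(-47) = 49 + 2538/11 = 3077/11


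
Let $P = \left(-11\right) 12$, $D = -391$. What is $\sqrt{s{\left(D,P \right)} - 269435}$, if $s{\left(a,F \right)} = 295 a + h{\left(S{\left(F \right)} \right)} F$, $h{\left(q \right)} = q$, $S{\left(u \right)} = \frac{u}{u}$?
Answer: $108 i \sqrt{33} \approx 620.41 i$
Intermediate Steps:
$S{\left(u \right)} = 1$
$P = -132$
$s{\left(a,F \right)} = F + 295 a$ ($s{\left(a,F \right)} = 295 a + 1 F = 295 a + F = F + 295 a$)
$\sqrt{s{\left(D,P \right)} - 269435} = \sqrt{\left(-132 + 295 \left(-391\right)\right) - 269435} = \sqrt{\left(-132 - 115345\right) - 269435} = \sqrt{-115477 - 269435} = \sqrt{-384912} = 108 i \sqrt{33}$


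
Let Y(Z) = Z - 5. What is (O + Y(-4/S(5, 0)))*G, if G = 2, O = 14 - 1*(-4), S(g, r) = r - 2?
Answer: 30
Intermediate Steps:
S(g, r) = -2 + r
O = 18 (O = 14 + 4 = 18)
Y(Z) = -5 + Z
(O + Y(-4/S(5, 0)))*G = (18 + (-5 - 4/(-2 + 0)))*2 = (18 + (-5 - 4/(-2)))*2 = (18 + (-5 - 4*(-½)))*2 = (18 + (-5 + 2))*2 = (18 - 3)*2 = 15*2 = 30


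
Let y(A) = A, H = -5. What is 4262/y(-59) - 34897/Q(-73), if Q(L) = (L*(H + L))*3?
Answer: -74862407/1007838 ≈ -74.280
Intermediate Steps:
Q(L) = 3*L*(-5 + L) (Q(L) = (L*(-5 + L))*3 = 3*L*(-5 + L))
4262/y(-59) - 34897/Q(-73) = 4262/(-59) - 34897*(-1/(219*(-5 - 73))) = 4262*(-1/59) - 34897/(3*(-73)*(-78)) = -4262/59 - 34897/17082 = -74862407/1007838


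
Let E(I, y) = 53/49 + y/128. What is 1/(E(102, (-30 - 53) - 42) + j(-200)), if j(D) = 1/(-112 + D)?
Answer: 244608/24917 ≈ 9.8169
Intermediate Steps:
E(I, y) = 53/49 + y/128 (E(I, y) = 53*(1/49) + y*(1/128) = 53/49 + y/128)
1/(E(102, (-30 - 53) - 42) + j(-200)) = 1/((53/49 + ((-30 - 53) - 42)/128) + 1/(-112 - 200)) = 1/((53/49 + (-83 - 42)/128) + 1/(-312)) = 1/((53/49 + (1/128)*(-125)) - 1/312) = 1/((53/49 - 125/128) - 1/312) = 1/(659/6272 - 1/312) = 1/(24917/244608) = 244608/24917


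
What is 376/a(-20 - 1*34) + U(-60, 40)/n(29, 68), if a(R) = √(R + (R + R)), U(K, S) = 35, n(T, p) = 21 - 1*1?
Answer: 7/4 - 188*I*√2/9 ≈ 1.75 - 29.541*I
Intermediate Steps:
n(T, p) = 20 (n(T, p) = 21 - 1 = 20)
a(R) = √3*√R (a(R) = √(R + 2*R) = √(3*R) = √3*√R)
376/a(-20 - 1*34) + U(-60, 40)/n(29, 68) = 376/((√3*√(-20 - 1*34))) + 35/20 = 376/((√3*√(-20 - 34))) + 35*(1/20) = 376/((√3*√(-54))) + 7/4 = 376/((√3*(3*I*√6))) + 7/4 = 376/((9*I*√2)) + 7/4 = 376*(-I*√2/18) + 7/4 = -188*I*√2/9 + 7/4 = 7/4 - 188*I*√2/9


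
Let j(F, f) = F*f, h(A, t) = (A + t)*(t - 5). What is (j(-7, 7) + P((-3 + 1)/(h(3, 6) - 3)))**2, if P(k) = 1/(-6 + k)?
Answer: 872356/361 ≈ 2416.5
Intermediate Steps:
h(A, t) = (-5 + t)*(A + t) (h(A, t) = (A + t)*(-5 + t) = (-5 + t)*(A + t))
(j(-7, 7) + P((-3 + 1)/(h(3, 6) - 3)))**2 = (-7*7 + 1/(-6 + (-3 + 1)/((6**2 - 5*3 - 5*6 + 3*6) - 3)))**2 = (-49 + 1/(-6 - 2/((36 - 15 - 30 + 18) - 3)))**2 = (-49 + 1/(-6 - 2/(9 - 3)))**2 = (-49 + 1/(-6 - 2/6))**2 = (-49 + 1/(-6 - 2*1/6))**2 = (-49 + 1/(-6 - 1/3))**2 = (-49 + 1/(-19/3))**2 = (-49 - 3/19)**2 = (-934/19)**2 = 872356/361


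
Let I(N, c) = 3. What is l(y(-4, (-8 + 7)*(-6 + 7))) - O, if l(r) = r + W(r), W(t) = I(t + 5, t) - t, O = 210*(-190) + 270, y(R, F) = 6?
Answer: 39633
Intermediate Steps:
O = -39630 (O = -39900 + 270 = -39630)
W(t) = 3 - t
l(r) = 3 (l(r) = r + (3 - r) = 3)
l(y(-4, (-8 + 7)*(-6 + 7))) - O = 3 - 1*(-39630) = 3 + 39630 = 39633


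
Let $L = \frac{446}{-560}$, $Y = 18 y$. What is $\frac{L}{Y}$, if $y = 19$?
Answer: $- \frac{223}{95760} \approx -0.0023287$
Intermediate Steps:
$Y = 342$ ($Y = 18 \cdot 19 = 342$)
$L = - \frac{223}{280}$ ($L = 446 \left(- \frac{1}{560}\right) = - \frac{223}{280} \approx -0.79643$)
$\frac{L}{Y} = - \frac{223}{280 \cdot 342} = \left(- \frac{223}{280}\right) \frac{1}{342} = - \frac{223}{95760}$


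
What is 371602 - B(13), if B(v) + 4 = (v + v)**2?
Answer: 370930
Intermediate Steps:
B(v) = -4 + 4*v**2 (B(v) = -4 + (v + v)**2 = -4 + (2*v)**2 = -4 + 4*v**2)
371602 - B(13) = 371602 - (-4 + 4*13**2) = 371602 - (-4 + 4*169) = 371602 - (-4 + 676) = 371602 - 1*672 = 371602 - 672 = 370930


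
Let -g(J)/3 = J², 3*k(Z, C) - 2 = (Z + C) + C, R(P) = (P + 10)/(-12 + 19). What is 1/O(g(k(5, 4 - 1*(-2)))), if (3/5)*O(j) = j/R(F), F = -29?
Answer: 9/665 ≈ 0.013534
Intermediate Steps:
R(P) = 10/7 + P/7 (R(P) = (10 + P)/7 = (10 + P)*(⅐) = 10/7 + P/7)
k(Z, C) = ⅔ + Z/3 + 2*C/3 (k(Z, C) = ⅔ + ((Z + C) + C)/3 = ⅔ + ((C + Z) + C)/3 = ⅔ + (Z + 2*C)/3 = ⅔ + (Z/3 + 2*C/3) = ⅔ + Z/3 + 2*C/3)
g(J) = -3*J²
O(j) = -35*j/57 (O(j) = 5*(j/(10/7 + (⅐)*(-29)))/3 = 5*(j/(10/7 - 29/7))/3 = 5*(j/(-19/7))/3 = 5*(j*(-7/19))/3 = 5*(-7*j/19)/3 = -35*j/57)
1/O(g(k(5, 4 - 1*(-2)))) = 1/(-(-35)*(⅔ + (⅓)*5 + 2*(4 - 1*(-2))/3)²/19) = 1/(-(-35)*(⅔ + 5/3 + 2*(4 + 2)/3)²/19) = 1/(-(-35)*(⅔ + 5/3 + (⅔)*6)²/19) = 1/(-(-35)*(⅔ + 5/3 + 4)²/19) = 1/(-(-35)*(19/3)²/19) = 1/(-(-35)*361/(19*9)) = 1/(-35/57*(-361/3)) = 1/(665/9) = 9/665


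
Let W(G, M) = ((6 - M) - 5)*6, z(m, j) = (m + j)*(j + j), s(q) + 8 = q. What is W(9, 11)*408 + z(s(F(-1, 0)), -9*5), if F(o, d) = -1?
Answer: -19620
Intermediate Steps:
s(q) = -8 + q
z(m, j) = 2*j*(j + m) (z(m, j) = (j + m)*(2*j) = 2*j*(j + m))
W(G, M) = 6 - 6*M (W(G, M) = (1 - M)*6 = 6 - 6*M)
W(9, 11)*408 + z(s(F(-1, 0)), -9*5) = (6 - 6*11)*408 + 2*(-9*5)*(-9*5 + (-8 - 1)) = (6 - 66)*408 + 2*(-45)*(-45 - 9) = -60*408 + 2*(-45)*(-54) = -24480 + 4860 = -19620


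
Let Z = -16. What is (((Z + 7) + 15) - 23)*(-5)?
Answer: 85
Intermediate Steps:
(((Z + 7) + 15) - 23)*(-5) = (((-16 + 7) + 15) - 23)*(-5) = ((-9 + 15) - 23)*(-5) = (6 - 23)*(-5) = -17*(-5) = 85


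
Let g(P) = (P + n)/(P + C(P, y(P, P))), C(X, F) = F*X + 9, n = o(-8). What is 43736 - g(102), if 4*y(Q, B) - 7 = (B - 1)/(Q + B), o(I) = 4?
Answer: 105709064/2417 ≈ 43736.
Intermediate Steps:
n = 4
y(Q, B) = 7/4 + (-1 + B)/(4*(B + Q)) (y(Q, B) = 7/4 + ((B - 1)/(Q + B))/4 = 7/4 + ((-1 + B)/(B + Q))/4 = 7/4 + (-1 + B)/(4*(B + Q)))
C(X, F) = 9 + F*X
g(P) = (4 + P)/(71/8 + 23*P/8) (g(P) = (P + 4)/(P + (9 + ((-1 + 7*P + 8*P)/(4*(P + P)))*P)) = (4 + P)/(P + (9 + ((-1 + 15*P)/(4*((2*P))))*P)) = (4 + P)/(P + (9 + ((1/(2*P))*(-1 + 15*P)/4)*P)) = (4 + P)/(P + (9 + ((-1 + 15*P)/(8*P))*P)) = (4 + P)/(P + (9 + (-1/8 + 15*P/8))) = (4 + P)/(P + (71/8 + 15*P/8)) = (4 + P)/(71/8 + 23*P/8))
43736 - g(102) = 43736 - 8*(4 + 102)/(71 + 23*102) = 43736 - 8*106/(71 + 2346) = 43736 - 8*106/2417 = 43736 - 1*848/2417 = 43736 - 848/2417 = 105709064/2417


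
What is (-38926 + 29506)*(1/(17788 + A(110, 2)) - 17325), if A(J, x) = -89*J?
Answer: 217547597930/1333 ≈ 1.6320e+8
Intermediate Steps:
(-38926 + 29506)*(1/(17788 + A(110, 2)) - 17325) = (-38926 + 29506)*(1/(17788 - 89*110) - 17325) = -9420*(1/(17788 - 9790) - 17325) = -9420*(1/7998 - 17325) = -9420*(-138565349/7998) = 217547597930/1333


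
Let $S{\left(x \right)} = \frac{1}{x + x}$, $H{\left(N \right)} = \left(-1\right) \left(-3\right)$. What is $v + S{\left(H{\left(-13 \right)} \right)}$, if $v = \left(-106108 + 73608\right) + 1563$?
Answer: $- \frac{185621}{6} \approx -30937.0$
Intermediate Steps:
$H{\left(N \right)} = 3$
$S{\left(x \right)} = \frac{1}{2 x}$
$v = -30937$ ($v = -32500 + 1563 = -30937$)
$v + S{\left(H{\left(-13 \right)} \right)} = -30937 + \frac{1}{2 \cdot 3} = -30937 + \frac{1}{2} \cdot \frac{1}{3} = -30937 + \frac{1}{6} = - \frac{185621}{6}$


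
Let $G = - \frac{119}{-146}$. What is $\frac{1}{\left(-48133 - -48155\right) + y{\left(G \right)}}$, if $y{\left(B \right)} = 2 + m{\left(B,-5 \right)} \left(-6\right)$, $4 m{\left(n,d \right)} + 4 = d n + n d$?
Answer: $\frac{146}{6165} \approx 0.023682$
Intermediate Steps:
$G = \frac{119}{146}$ ($G = \left(-119\right) \left(- \frac{1}{146}\right) = \frac{119}{146} \approx 0.81507$)
$m{\left(n,d \right)} = -1 + \frac{d n}{2}$ ($m{\left(n,d \right)} = -1 + \frac{d n + n d}{4} = -1 + \frac{d n + d n}{4} = -1 + \frac{2 d n}{4} = -1 + \frac{d n}{2}$)
$y{\left(B \right)} = 8 + 15 B$ ($y{\left(B \right)} = 2 + \left(-1 + \frac{1}{2} \left(-5\right) B\right) \left(-6\right) = 2 + \left(-1 - \frac{5 B}{2}\right) \left(-6\right) = 2 + \left(6 + 15 B\right) = 8 + 15 B$)
$\frac{1}{\left(-48133 - -48155\right) + y{\left(G \right)}} = \frac{1}{\left(-48133 - -48155\right) + \left(8 + 15 \cdot \frac{119}{146}\right)} = \frac{1}{\left(-48133 + 48155\right) + \left(8 + \frac{1785}{146}\right)} = \frac{1}{22 + \frac{2953}{146}} = \frac{1}{\frac{6165}{146}} = \frac{146}{6165}$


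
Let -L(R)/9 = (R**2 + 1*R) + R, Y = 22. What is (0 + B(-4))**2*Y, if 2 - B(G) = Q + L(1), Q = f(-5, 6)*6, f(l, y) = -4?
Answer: 61798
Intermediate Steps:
L(R) = -18*R - 9*R**2 (L(R) = -9*((R**2 + 1*R) + R) = -9*((R**2 + R) + R) = -9*((R + R**2) + R) = -9*(R**2 + 2*R) = -18*R - 9*R**2)
Q = -24 (Q = -4*6 = -24)
B(G) = 53 (B(G) = 2 - (-24 - 9*1*(2 + 1)) = 2 - (-24 - 9*1*3) = 2 - (-24 - 27) = 2 - 1*(-51) = 2 + 51 = 53)
(0 + B(-4))**2*Y = (0 + 53)**2*22 = 53**2*22 = 2809*22 = 61798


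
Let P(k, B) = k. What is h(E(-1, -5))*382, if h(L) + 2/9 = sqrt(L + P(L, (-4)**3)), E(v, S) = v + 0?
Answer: -764/9 + 382*I*sqrt(2) ≈ -84.889 + 540.23*I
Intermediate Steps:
E(v, S) = v
h(L) = -2/9 + sqrt(2)*sqrt(L) (h(L) = -2/9 + sqrt(L + L) = -2/9 + sqrt(2*L) = -2/9 + sqrt(2)*sqrt(L))
h(E(-1, -5))*382 = (-2/9 + sqrt(2)*sqrt(-1))*382 = (-2/9 + sqrt(2)*I)*382 = (-2/9 + I*sqrt(2))*382 = -764/9 + 382*I*sqrt(2)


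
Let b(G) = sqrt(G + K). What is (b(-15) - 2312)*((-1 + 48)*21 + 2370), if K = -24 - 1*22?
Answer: -7761384 + 3357*I*sqrt(61) ≈ -7.7614e+6 + 26219.0*I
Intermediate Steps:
K = -46 (K = -24 - 22 = -46)
b(G) = sqrt(-46 + G) (b(G) = sqrt(G - 46) = sqrt(-46 + G))
(b(-15) - 2312)*((-1 + 48)*21 + 2370) = (sqrt(-46 - 15) - 2312)*((-1 + 48)*21 + 2370) = (sqrt(-61) - 2312)*(47*21 + 2370) = (I*sqrt(61) - 2312)*(987 + 2370) = (-2312 + I*sqrt(61))*3357 = -7761384 + 3357*I*sqrt(61)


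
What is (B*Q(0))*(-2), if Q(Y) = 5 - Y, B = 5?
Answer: -50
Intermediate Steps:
(B*Q(0))*(-2) = (5*(5 - 1*0))*(-2) = (5*(5 + 0))*(-2) = (5*5)*(-2) = 25*(-2) = -50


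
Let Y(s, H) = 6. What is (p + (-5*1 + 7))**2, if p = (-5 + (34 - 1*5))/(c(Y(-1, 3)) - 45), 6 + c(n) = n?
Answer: 484/225 ≈ 2.1511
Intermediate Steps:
c(n) = -6 + n
p = -8/15 (p = (-5 + (34 - 1*5))/((-6 + 6) - 45) = (-5 + (34 - 5))/(0 - 45) = (-5 + 29)/(-45) = 24*(-1/45) = -8/15 ≈ -0.53333)
(p + (-5*1 + 7))**2 = (-8/15 + (-5*1 + 7))**2 = (-8/15 + (-5 + 7))**2 = (-8/15 + 2)**2 = (22/15)**2 = 484/225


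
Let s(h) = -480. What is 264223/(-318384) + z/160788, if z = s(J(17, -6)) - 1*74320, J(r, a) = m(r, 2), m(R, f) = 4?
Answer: -5524917577/4266027216 ≈ -1.2951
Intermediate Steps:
J(r, a) = 4
z = -74800 (z = -480 - 1*74320 = -480 - 74320 = -74800)
264223/(-318384) + z/160788 = 264223/(-318384) - 74800/160788 = 264223*(-1/318384) - 74800*1/160788 = -264223/318384 - 18700/40197 = -5524917577/4266027216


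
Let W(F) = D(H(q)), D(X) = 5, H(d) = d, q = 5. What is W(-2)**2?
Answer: 25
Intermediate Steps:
W(F) = 5
W(-2)**2 = 5**2 = 25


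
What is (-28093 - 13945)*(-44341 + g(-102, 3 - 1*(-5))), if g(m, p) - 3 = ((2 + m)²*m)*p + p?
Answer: 344893624540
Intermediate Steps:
g(m, p) = 3 + p + m*p*(2 + m)² (g(m, p) = 3 + (((2 + m)²*m)*p + p) = 3 + ((m*(2 + m)²)*p + p) = 3 + (m*p*(2 + m)² + p) = 3 + (p + m*p*(2 + m)²) = 3 + p + m*p*(2 + m)²)
(-28093 - 13945)*(-44341 + g(-102, 3 - 1*(-5))) = (-28093 - 13945)*(-44341 + (3 + (3 - 1*(-5)) - 102*(3 - 1*(-5))*(2 - 102)²)) = -42038*(-44341 + (3 + (3 + 5) - 102*(3 + 5)*(-100)²)) = -42038*(-44341 + (3 + 8 - 102*8*10000)) = -42038*(-44341 + (3 + 8 - 8160000)) = -42038*(-44341 - 8159989) = -42038*(-8204330) = 344893624540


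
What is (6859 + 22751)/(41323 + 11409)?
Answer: 14805/26366 ≈ 0.56152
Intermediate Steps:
(6859 + 22751)/(41323 + 11409) = 29610/52732 = 29610*(1/52732) = 14805/26366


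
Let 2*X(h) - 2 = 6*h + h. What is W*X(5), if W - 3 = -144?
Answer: -5217/2 ≈ -2608.5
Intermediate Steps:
W = -141 (W = 3 - 144 = -141)
X(h) = 1 + 7*h/2 (X(h) = 1 + (6*h + h)/2 = 1 + (7*h)/2 = 1 + 7*h/2)
W*X(5) = -141*(1 + (7/2)*5) = -141*(1 + 35/2) = -141*37/2 = -5217/2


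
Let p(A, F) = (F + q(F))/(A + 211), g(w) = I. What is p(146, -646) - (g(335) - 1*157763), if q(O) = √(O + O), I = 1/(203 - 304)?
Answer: 334611506/2121 + 2*I*√323/357 ≈ 1.5776e+5 + 0.10068*I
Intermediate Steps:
I = -1/101 (I = 1/(-101) = -1/101 ≈ -0.0099010)
g(w) = -1/101
q(O) = √2*√O (q(O) = √(2*O) = √2*√O)
p(A, F) = (F + √2*√F)/(211 + A) (p(A, F) = (F + √2*√F)/(A + 211) = (F + √2*√F)/(211 + A))
p(146, -646) - (g(335) - 1*157763) = (-646 + √2*√(-646))/(211 + 146) - (-1/101 - 1*157763) = (-646 + √2*(I*√646))/357 - (-1/101 - 157763) = (-646 + 2*I*√323)/357 - 1*(-15934064/101) = (-38/21 + 2*I*√323/357) + 15934064/101 = 334611506/2121 + 2*I*√323/357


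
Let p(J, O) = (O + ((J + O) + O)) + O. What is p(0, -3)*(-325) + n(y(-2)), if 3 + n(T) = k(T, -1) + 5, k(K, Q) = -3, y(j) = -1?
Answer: 3899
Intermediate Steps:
p(J, O) = J + 4*O (p(J, O) = (O + (J + 2*O)) + O = (J + 3*O) + O = J + 4*O)
n(T) = -1 (n(T) = -3 + (-3 + 5) = -3 + 2 = -1)
p(0, -3)*(-325) + n(y(-2)) = (0 + 4*(-3))*(-325) - 1 = (0 - 12)*(-325) - 1 = -12*(-325) - 1 = 3900 - 1 = 3899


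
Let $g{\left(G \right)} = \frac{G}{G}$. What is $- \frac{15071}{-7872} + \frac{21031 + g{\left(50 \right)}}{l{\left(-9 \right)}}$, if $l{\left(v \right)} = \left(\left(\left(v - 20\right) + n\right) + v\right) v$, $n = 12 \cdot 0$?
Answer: $\frac{28453031}{448704} \approx 63.412$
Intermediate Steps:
$n = 0$
$g{\left(G \right)} = 1$
$l{\left(v \right)} = v \left(-20 + 2 v\right)$ ($l{\left(v \right)} = \left(\left(\left(v - 20\right) + 0\right) + v\right) v = \left(\left(\left(-20 + v\right) + 0\right) + v\right) v = \left(\left(-20 + v\right) + v\right) v = \left(-20 + 2 v\right) v = v \left(-20 + 2 v\right)$)
$- \frac{15071}{-7872} + \frac{21031 + g{\left(50 \right)}}{l{\left(-9 \right)}} = - \frac{15071}{-7872} + \frac{21031 + 1}{2 \left(-9\right) \left(-10 - 9\right)} = \left(-15071\right) \left(- \frac{1}{7872}\right) + \frac{21032}{2 \left(-9\right) \left(-19\right)} = \frac{15071}{7872} + \frac{21032}{342} = \frac{15071}{7872} + 21032 \cdot \frac{1}{342} = \frac{15071}{7872} + \frac{10516}{171} = \frac{28453031}{448704}$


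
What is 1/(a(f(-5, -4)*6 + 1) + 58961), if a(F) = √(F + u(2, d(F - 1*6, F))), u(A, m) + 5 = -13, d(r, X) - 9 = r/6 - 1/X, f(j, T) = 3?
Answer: 1/58962 ≈ 1.6960e-5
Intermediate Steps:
d(r, X) = 9 - 1/X + r/6 (d(r, X) = 9 + (r/6 - 1/X) = 9 + (-1/X + r/6) = 9 - 1/X + r/6)
u(A, m) = -18 (u(A, m) = -5 - 13 = -18)
a(F) = √(-18 + F) (a(F) = √(F - 18) = √(-18 + F))
1/(a(f(-5, -4)*6 + 1) + 58961) = 1/(√(-18 + (3*6 + 1)) + 58961) = 1/(√(-18 + (18 + 1)) + 58961) = 1/(√(-18 + 19) + 58961) = 1/(√1 + 58961) = 1/(1 + 58961) = 1/58962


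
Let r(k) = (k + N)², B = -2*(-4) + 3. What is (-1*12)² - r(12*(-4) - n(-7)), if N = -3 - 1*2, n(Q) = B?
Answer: -3952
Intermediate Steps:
B = 11 (B = 8 + 3 = 11)
n(Q) = 11
N = -5 (N = -3 - 2 = -5)
r(k) = (-5 + k)² (r(k) = (k - 5)² = (-5 + k)²)
(-1*12)² - r(12*(-4) - n(-7)) = (-1*12)² - (-5 + (12*(-4) - 1*11))² = (-12)² - (-5 + (-48 - 11))² = 144 - (-5 - 59)² = 144 - 1*(-64)² = 144 - 1*4096 = 144 - 4096 = -3952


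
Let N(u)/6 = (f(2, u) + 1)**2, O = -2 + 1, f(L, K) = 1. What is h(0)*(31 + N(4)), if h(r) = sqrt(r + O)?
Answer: 55*I ≈ 55.0*I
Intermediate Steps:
O = -1
N(u) = 24 (N(u) = 6*(1 + 1)**2 = 6*2**2 = 6*4 = 24)
h(r) = sqrt(-1 + r) (h(r) = sqrt(r - 1) = sqrt(-1 + r))
h(0)*(31 + N(4)) = sqrt(-1 + 0)*(31 + 24) = sqrt(-1)*55 = I*55 = 55*I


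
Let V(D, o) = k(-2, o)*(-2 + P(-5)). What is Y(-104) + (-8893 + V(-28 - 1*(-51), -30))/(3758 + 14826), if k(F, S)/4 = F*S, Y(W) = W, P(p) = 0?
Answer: -1942109/18584 ≈ -104.50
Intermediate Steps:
k(F, S) = 4*F*S (k(F, S) = 4*(F*S) = 4*F*S)
V(D, o) = 16*o (V(D, o) = (4*(-2)*o)*(-2 + 0) = -8*o*(-2) = 16*o)
Y(-104) + (-8893 + V(-28 - 1*(-51), -30))/(3758 + 14826) = -104 + (-8893 + 16*(-30))/(3758 + 14826) = -104 + (-8893 - 480)/18584 = -104 - 9373*1/18584 = -104 - 9373/18584 = -1942109/18584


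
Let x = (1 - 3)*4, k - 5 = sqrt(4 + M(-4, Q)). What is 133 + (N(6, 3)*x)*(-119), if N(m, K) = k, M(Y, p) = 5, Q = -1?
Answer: 7749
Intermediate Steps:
k = 8 (k = 5 + sqrt(4 + 5) = 5 + sqrt(9) = 5 + 3 = 8)
N(m, K) = 8
x = -8 (x = -2*4 = -8)
133 + (N(6, 3)*x)*(-119) = 133 + (8*(-8))*(-119) = 133 - 64*(-119) = 133 + 7616 = 7749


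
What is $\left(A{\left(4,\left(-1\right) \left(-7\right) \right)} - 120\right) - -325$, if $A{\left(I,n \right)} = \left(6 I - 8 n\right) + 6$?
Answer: $179$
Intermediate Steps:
$A{\left(I,n \right)} = 6 - 8 n + 6 I$ ($A{\left(I,n \right)} = \left(- 8 n + 6 I\right) + 6 = 6 - 8 n + 6 I$)
$\left(A{\left(4,\left(-1\right) \left(-7\right) \right)} - 120\right) - -325 = \left(\left(6 - 8 \left(\left(-1\right) \left(-7\right)\right) + 6 \cdot 4\right) - 120\right) - -325 = \left(\left(6 - 56 + 24\right) - 120\right) + 325 = \left(-26 - 120\right) + 325 = -146 + 325 = 179$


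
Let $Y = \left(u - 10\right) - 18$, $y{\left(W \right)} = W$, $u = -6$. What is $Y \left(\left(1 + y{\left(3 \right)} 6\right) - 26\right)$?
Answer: $238$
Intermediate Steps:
$Y = -34$ ($Y = \left(-6 - 10\right) - 18 = -16 - 18 = -34$)
$Y \left(\left(1 + y{\left(3 \right)} 6\right) - 26\right) = - 34 \left(\left(1 + 3 \cdot 6\right) - 26\right) = - 34 \left(\left(1 + 18\right) - 26\right) = - 34 \left(19 - 26\right) = \left(-34\right) \left(-7\right) = 238$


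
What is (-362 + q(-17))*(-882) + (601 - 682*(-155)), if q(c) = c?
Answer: 440589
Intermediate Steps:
(-362 + q(-17))*(-882) + (601 - 682*(-155)) = (-362 - 17)*(-882) + (601 - 682*(-155)) = -379*(-882) + (601 + 105710) = 334278 + 106311 = 440589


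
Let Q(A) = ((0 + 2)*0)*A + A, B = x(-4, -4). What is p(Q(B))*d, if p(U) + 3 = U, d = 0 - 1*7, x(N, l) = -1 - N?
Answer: 0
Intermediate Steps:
B = 3 (B = -1 - 1*(-4) = -1 + 4 = 3)
Q(A) = A (Q(A) = (2*0)*A + A = 0*A + A = 0 + A = A)
d = -7 (d = 0 - 7 = -7)
p(U) = -3 + U
p(Q(B))*d = (-3 + 3)*(-7) = 0*(-7) = 0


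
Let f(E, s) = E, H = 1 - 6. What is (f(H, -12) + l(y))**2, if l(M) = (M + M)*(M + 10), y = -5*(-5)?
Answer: 3045025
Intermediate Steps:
H = -5
y = 25
l(M) = 2*M*(10 + M) (l(M) = (2*M)*(10 + M) = 2*M*(10 + M))
(f(H, -12) + l(y))**2 = (-5 + 2*25*(10 + 25))**2 = (-5 + 2*25*35)**2 = (-5 + 1750)**2 = 1745**2 = 3045025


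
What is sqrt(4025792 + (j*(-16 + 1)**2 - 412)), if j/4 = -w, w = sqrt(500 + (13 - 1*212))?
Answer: 2*sqrt(1006345 - 225*sqrt(301)) ≈ 2002.4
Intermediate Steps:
w = sqrt(301) (w = sqrt(500 + (13 - 212)) = sqrt(500 - 199) = sqrt(301) ≈ 17.349)
j = -4*sqrt(301) (j = 4*(-sqrt(301)) = -4*sqrt(301) ≈ -69.397)
sqrt(4025792 + (j*(-16 + 1)**2 - 412)) = sqrt(4025792 + ((-4*sqrt(301))*(-16 + 1)**2 - 412)) = sqrt(4025792 + (-4*sqrt(301)*(-15)**2 - 412)) = sqrt(4025792 + (-4*sqrt(301)*225 - 412)) = sqrt(4025792 + (-900*sqrt(301) - 412)) = sqrt(4025792 + (-412 - 900*sqrt(301))) = sqrt(4025380 - 900*sqrt(301))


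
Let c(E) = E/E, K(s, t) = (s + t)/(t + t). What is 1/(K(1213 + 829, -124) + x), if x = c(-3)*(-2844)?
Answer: -124/353615 ≈ -0.00035066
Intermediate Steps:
K(s, t) = (s + t)/(2*t) (K(s, t) = (s + t)/((2*t)) = (s + t)*(1/(2*t)) = (s + t)/(2*t))
c(E) = 1
x = -2844 (x = 1*(-2844) = -2844)
1/(K(1213 + 829, -124) + x) = 1/((1/2)*((1213 + 829) - 124)/(-124) - 2844) = 1/((1/2)*(-1/124)*(2042 - 124) - 2844) = 1/((1/2)*(-1/124)*1918 - 2844) = 1/(-959/124 - 2844) = 1/(-353615/124) = -124/353615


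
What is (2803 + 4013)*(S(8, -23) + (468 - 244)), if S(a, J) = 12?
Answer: 1608576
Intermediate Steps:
(2803 + 4013)*(S(8, -23) + (468 - 244)) = (2803 + 4013)*(12 + (468 - 244)) = 6816*(12 + 224) = 6816*236 = 1608576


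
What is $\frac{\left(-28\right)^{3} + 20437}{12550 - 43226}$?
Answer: $\frac{1515}{30676} \approx 0.049387$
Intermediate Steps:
$\frac{\left(-28\right)^{3} + 20437}{12550 - 43226} = \frac{-21952 + 20437}{-30676} = \left(-1515\right) \left(- \frac{1}{30676}\right) = \frac{1515}{30676}$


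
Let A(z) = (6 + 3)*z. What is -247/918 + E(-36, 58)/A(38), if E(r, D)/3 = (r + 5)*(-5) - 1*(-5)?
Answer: 19787/17442 ≈ 1.1344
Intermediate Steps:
A(z) = 9*z
E(r, D) = -60 - 15*r (E(r, D) = 3*((r + 5)*(-5) - 1*(-5)) = 3*((5 + r)*(-5) + 5) = 3*((-25 - 5*r) + 5) = 3*(-20 - 5*r) = -60 - 15*r)
-247/918 + E(-36, 58)/A(38) = -247/918 + (-60 - 15*(-36))/((9*38)) = -247*1/918 + (-60 + 540)/342 = -247/918 + 480*(1/342) = -247/918 + 80/57 = 19787/17442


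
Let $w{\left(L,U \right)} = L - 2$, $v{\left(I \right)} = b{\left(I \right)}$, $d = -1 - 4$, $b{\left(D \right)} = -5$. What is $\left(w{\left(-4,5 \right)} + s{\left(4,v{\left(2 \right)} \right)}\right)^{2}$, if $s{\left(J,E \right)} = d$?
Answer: $121$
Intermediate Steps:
$d = -5$ ($d = -1 - 4 = -5$)
$v{\left(I \right)} = -5$
$s{\left(J,E \right)} = -5$
$w{\left(L,U \right)} = -2 + L$ ($w{\left(L,U \right)} = L - 2 = -2 + L$)
$\left(w{\left(-4,5 \right)} + s{\left(4,v{\left(2 \right)} \right)}\right)^{2} = \left(\left(-2 - 4\right) - 5\right)^{2} = \left(-6 - 5\right)^{2} = \left(-11\right)^{2} = 121$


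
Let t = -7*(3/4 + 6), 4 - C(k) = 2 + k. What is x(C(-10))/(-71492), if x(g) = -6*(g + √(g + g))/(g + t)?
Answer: -24/840031 - 4*√6/840031 ≈ -4.0234e-5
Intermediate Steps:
C(k) = 2 - k (C(k) = 4 - (2 + k) = 4 + (-2 - k) = 2 - k)
t = -189/4 (t = -7*(3*(¼) + 6) = -7*(¾ + 6) = -7*27/4 = -189/4 ≈ -47.250)
x(g) = -6*(g + √2*√g)/(-189/4 + g) (x(g) = -6*(g + √(g + g))/(g - 189/4) = -6*(g + √(2*g))/(-189/4 + g) = -6*(g + √2*√g)/(-189/4 + g))
x(C(-10))/(-71492) = (24*(-(2 - 1*(-10)) - √2*√(2 - 1*(-10)))/(-189 + 4*(2 - 1*(-10))))/(-71492) = (24*(-(2 + 10) - √2*√(2 + 10))/(-189 + 4*(2 + 10)))*(-1/71492) = (24*(-1*12 - √2*√12)/(-189 + 4*12))*(-1/71492) = (24*(-12 - √2*2*√3)/(-189 + 48))*(-1/71492) = (24*(-12 - 2*√6)/(-141))*(-1/71492) = (24*(-1/141)*(-12 - 2*√6))*(-1/71492) = (96/47 + 16*√6/47)*(-1/71492) = -24/840031 - 4*√6/840031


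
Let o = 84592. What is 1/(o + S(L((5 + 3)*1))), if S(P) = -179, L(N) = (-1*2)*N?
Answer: 1/84413 ≈ 1.1847e-5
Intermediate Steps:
L(N) = -2*N
1/(o + S(L((5 + 3)*1))) = 1/(84592 - 179) = 1/84413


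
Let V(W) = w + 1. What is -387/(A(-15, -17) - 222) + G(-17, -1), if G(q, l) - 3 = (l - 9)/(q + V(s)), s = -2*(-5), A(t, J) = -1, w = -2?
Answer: 10619/2007 ≈ 5.2910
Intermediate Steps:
s = 10
V(W) = -1 (V(W) = -2 + 1 = -1)
G(q, l) = 3 + (-9 + l)/(-1 + q) (G(q, l) = 3 + (l - 9)/(q - 1) = 3 + (-9 + l)/(-1 + q))
-387/(A(-15, -17) - 222) + G(-17, -1) = -387/(-1 - 222) + (-12 - 1 + 3*(-17))/(-1 - 17) = -387/(-223) + (-12 - 1 - 51)/(-18) = -387*(-1/223) - 1/18*(-64) = 387/223 + 32/9 = 10619/2007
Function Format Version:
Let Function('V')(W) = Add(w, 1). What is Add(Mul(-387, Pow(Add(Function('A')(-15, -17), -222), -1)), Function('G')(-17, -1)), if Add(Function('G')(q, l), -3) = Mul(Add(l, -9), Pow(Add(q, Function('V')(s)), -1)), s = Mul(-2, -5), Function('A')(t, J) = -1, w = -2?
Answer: Rational(10619, 2007) ≈ 5.2910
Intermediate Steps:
s = 10
Function('V')(W) = -1 (Function('V')(W) = Add(-2, 1) = -1)
Function('G')(q, l) = Add(3, Mul(Pow(Add(-1, q), -1), Add(-9, l))) (Function('G')(q, l) = Add(3, Mul(Add(l, -9), Pow(Add(q, -1), -1))) = Add(3, Mul(Add(-9, l), Pow(Add(-1, q), -1))) = Add(3, Mul(Pow(Add(-1, q), -1), Add(-9, l))))
Add(Mul(-387, Pow(Add(Function('A')(-15, -17), -222), -1)), Function('G')(-17, -1)) = Add(Mul(-387, Pow(Add(-1, -222), -1)), Mul(Pow(Add(-1, -17), -1), Add(-12, -1, Mul(3, -17)))) = Add(Mul(-387, Pow(-223, -1)), Mul(Pow(-18, -1), Add(-12, -1, -51))) = Add(Mul(-387, Rational(-1, 223)), Mul(Rational(-1, 18), -64)) = Add(Rational(387, 223), Rational(32, 9)) = Rational(10619, 2007)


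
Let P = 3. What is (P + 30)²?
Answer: 1089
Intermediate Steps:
(P + 30)² = (3 + 30)² = 33² = 1089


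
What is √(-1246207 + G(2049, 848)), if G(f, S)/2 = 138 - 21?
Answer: I*√1245973 ≈ 1116.2*I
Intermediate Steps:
G(f, S) = 234 (G(f, S) = 2*(138 - 21) = 2*117 = 234)
√(-1246207 + G(2049, 848)) = √(-1246207 + 234) = √(-1245973) = I*√1245973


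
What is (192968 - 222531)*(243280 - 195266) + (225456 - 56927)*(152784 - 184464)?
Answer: -6758436602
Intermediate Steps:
(192968 - 222531)*(243280 - 195266) + (225456 - 56927)*(152784 - 184464) = -29563*48014 + 168529*(-31680) = -1419437882 - 5338998720 = -6758436602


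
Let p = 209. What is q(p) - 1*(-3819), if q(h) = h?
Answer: 4028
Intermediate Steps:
q(p) - 1*(-3819) = 209 - 1*(-3819) = 209 + 3819 = 4028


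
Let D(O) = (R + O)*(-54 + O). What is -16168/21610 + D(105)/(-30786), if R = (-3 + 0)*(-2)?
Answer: -103347043/110880910 ≈ -0.93205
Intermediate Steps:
R = 6 (R = -3*(-2) = 6)
D(O) = (-54 + O)*(6 + O) (D(O) = (6 + O)*(-54 + O) = (-54 + O)*(6 + O))
-16168/21610 + D(105)/(-30786) = -16168/21610 + (-324 + 105² - 48*105)/(-30786) = -16168*1/21610 + (-324 + 11025 - 5040)*(-1/30786) = -8084/10805 + 5661*(-1/30786) = -8084/10805 - 1887/10262 = -103347043/110880910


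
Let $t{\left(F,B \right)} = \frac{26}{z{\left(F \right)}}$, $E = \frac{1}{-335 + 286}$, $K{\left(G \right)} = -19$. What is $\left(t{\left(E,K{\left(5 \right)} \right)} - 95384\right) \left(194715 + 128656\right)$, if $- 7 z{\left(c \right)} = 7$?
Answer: $-30852827110$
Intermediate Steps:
$z{\left(c \right)} = -1$ ($z{\left(c \right)} = \left(- \frac{1}{7}\right) 7 = -1$)
$E = - \frac{1}{49}$ ($E = \frac{1}{-49} = - \frac{1}{49} \approx -0.020408$)
$t{\left(F,B \right)} = -26$ ($t{\left(F,B \right)} = \frac{26}{-1} = 26 \left(-1\right) = -26$)
$\left(t{\left(E,K{\left(5 \right)} \right)} - 95384\right) \left(194715 + 128656\right) = \left(-26 - 95384\right) \left(194715 + 128656\right) = \left(-95410\right) 323371 = -30852827110$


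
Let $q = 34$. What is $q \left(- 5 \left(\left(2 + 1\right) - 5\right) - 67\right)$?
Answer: $-1938$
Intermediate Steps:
$q \left(- 5 \left(\left(2 + 1\right) - 5\right) - 67\right) = 34 \left(- 5 \left(\left(2 + 1\right) - 5\right) - 67\right) = 34 \left(- 5 \left(3 - 5\right) - 67\right) = 34 \left(\left(-5\right) \left(-2\right) - 67\right) = 34 \left(10 - 67\right) = 34 \left(-57\right) = -1938$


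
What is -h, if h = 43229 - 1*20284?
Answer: -22945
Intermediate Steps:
h = 22945 (h = 43229 - 20284 = 22945)
-h = -1*22945 = -22945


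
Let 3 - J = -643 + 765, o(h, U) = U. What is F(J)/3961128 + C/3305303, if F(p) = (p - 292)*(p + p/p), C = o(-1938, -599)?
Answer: 26321311537/2182121376964 ≈ 0.012062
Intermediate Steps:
J = -119 (J = 3 - (-643 + 765) = 3 - 1*122 = 3 - 122 = -119)
C = -599
F(p) = (1 + p)*(-292 + p) (F(p) = (-292 + p)*(p + 1) = (-292 + p)*(1 + p) = (1 + p)*(-292 + p))
F(J)/3961128 + C/3305303 = (-292 + (-119)² - 291*(-119))/3961128 - 599/3305303 = (-292 + 14161 + 34629)*(1/3961128) - 599*1/3305303 = 48498*(1/3961128) - 599/3305303 = 8083/660188 - 599/3305303 = 26321311537/2182121376964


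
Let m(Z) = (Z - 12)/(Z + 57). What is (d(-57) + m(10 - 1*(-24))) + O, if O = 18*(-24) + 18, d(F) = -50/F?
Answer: -2141614/5187 ≈ -412.88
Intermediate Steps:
O = -414 (O = -432 + 18 = -414)
m(Z) = (-12 + Z)/(57 + Z)
(d(-57) + m(10 - 1*(-24))) + O = (-50/(-57) + (-12 + (10 - 1*(-24)))/(57 + (10 - 1*(-24)))) - 414 = (-50*(-1/57) + (-12 + (10 + 24))/(57 + (10 + 24))) - 414 = (50/57 + (-12 + 34)/(57 + 34)) - 414 = (50/57 + 22/91) - 414 = 5804/5187 - 414 = -2141614/5187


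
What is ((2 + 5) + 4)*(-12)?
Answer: -132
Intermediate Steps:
((2 + 5) + 4)*(-12) = (7 + 4)*(-12) = 11*(-12) = -132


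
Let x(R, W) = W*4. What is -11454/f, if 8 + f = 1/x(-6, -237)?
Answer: 10858392/7585 ≈ 1431.6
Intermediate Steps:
x(R, W) = 4*W
f = -7585/948 (f = -8 + 1/(4*(-237)) = -8 + 1/(-948) = -8 - 1/948 = -7585/948 ≈ -8.0011)
-11454/f = -11454/(-7585/948) = -11454*(-948/7585) = 10858392/7585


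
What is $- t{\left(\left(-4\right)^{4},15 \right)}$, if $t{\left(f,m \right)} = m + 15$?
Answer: $-30$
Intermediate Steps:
$t{\left(f,m \right)} = 15 + m$
$- t{\left(\left(-4\right)^{4},15 \right)} = - (15 + 15) = \left(-1\right) 30 = -30$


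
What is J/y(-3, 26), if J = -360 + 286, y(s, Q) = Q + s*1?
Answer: -74/23 ≈ -3.2174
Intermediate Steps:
y(s, Q) = Q + s
J = -74
J/y(-3, 26) = -74/(26 - 3) = -74/23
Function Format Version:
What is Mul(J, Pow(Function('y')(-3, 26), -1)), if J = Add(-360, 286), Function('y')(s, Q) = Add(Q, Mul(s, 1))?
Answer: Rational(-74, 23) ≈ -3.2174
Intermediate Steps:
Function('y')(s, Q) = Add(Q, s)
J = -74
Mul(J, Pow(Function('y')(-3, 26), -1)) = Mul(-74, Pow(Add(26, -3), -1)) = Mul(-74, Pow(23, -1)) = Mul(-74, Rational(1, 23)) = Rational(-74, 23)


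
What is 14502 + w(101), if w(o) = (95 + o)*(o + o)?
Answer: 54094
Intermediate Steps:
w(o) = 2*o*(95 + o) (w(o) = (95 + o)*(2*o) = 2*o*(95 + o))
14502 + w(101) = 14502 + 2*101*(95 + 101) = 14502 + 2*101*196 = 14502 + 39592 = 54094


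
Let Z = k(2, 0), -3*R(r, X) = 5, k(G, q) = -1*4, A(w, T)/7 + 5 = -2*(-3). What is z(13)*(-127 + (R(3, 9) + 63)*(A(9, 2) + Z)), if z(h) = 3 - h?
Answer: -570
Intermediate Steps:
A(w, T) = 7 (A(w, T) = -35 + 7*(-2*(-3)) = -35 + 7*6 = -35 + 42 = 7)
k(G, q) = -4
R(r, X) = -5/3 (R(r, X) = -1/3*5 = -5/3)
Z = -4
z(13)*(-127 + (R(3, 9) + 63)*(A(9, 2) + Z)) = (3 - 1*13)*(-127 + (-5/3 + 63)*(7 - 4)) = (3 - 13)*(-127 + (184/3)*3) = -10*(-127 + 184) = -10*57 = -570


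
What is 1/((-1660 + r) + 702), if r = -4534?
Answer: -1/5492 ≈ -0.00018208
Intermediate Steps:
1/((-1660 + r) + 702) = 1/((-1660 - 4534) + 702) = 1/(-6194 + 702) = 1/(-5492) = -1/5492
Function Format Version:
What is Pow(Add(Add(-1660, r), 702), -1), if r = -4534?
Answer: Rational(-1, 5492) ≈ -0.00018208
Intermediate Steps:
Pow(Add(Add(-1660, r), 702), -1) = Pow(Add(Add(-1660, -4534), 702), -1) = Pow(Add(-6194, 702), -1) = Pow(-5492, -1) = Rational(-1, 5492)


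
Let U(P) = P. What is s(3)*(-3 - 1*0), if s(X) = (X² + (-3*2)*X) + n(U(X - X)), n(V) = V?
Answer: 27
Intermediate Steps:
s(X) = X² - 6*X (s(X) = (X² + (-3*2)*X) + (X - X) = (X² - 6*X) + 0 = X² - 6*X)
s(3)*(-3 - 1*0) = (3*(-6 + 3))*(-3 - 1*0) = (3*(-3))*(-3 + 0) = -9*(-3) = 27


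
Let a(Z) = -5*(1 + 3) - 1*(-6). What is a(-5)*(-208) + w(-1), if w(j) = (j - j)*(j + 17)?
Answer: 2912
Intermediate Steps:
a(Z) = -14 (a(Z) = -5*4 + 6 = -20 + 6 = -14)
w(j) = 0 (w(j) = 0*(17 + j) = 0)
a(-5)*(-208) + w(-1) = -14*(-208) + 0 = 2912 + 0 = 2912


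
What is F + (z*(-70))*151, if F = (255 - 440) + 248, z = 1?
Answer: -10507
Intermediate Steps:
F = 63 (F = -185 + 248 = 63)
F + (z*(-70))*151 = 63 + (1*(-70))*151 = 63 - 70*151 = 63 - 10570 = -10507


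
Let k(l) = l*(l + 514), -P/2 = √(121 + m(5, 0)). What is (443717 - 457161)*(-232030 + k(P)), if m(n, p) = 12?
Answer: 3112259112 + 13820432*√133 ≈ 3.2716e+9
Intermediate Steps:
P = -2*√133 (P = -2*√(121 + 12) = -2*√133 ≈ -23.065)
k(l) = l*(514 + l)
(443717 - 457161)*(-232030 + k(P)) = (443717 - 457161)*(-232030 + (-2*√133)*(514 - 2*√133)) = -13444*(-232030 - 2*√133*(514 - 2*√133)) = 3119411320 + 26888*√133*(514 - 2*√133)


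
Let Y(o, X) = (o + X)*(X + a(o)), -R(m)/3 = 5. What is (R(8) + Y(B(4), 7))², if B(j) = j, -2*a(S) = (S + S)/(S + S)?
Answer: 12769/4 ≈ 3192.3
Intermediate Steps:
a(S) = -½ (a(S) = -(S + S)/(2*(S + S)) = -2*S/(2*(2*S)) = -2*S*1/(2*S)/2 = -½*1 = -½)
R(m) = -15 (R(m) = -3*5 = -15)
Y(o, X) = (-½ + X)*(X + o) (Y(o, X) = (o + X)*(X - ½) = (X + o)*(-½ + X) = (-½ + X)*(X + o))
(R(8) + Y(B(4), 7))² = (-15 + (7² - ½*7 - ½*4 + 7*4))² = (-15 + (49 - 7/2 - 2 + 28))² = (-15 + 143/2)² = (113/2)² = 12769/4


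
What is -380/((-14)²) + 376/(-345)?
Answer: -51199/16905 ≈ -3.0286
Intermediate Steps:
-380/((-14)²) + 376/(-345) = -380/196 + 376*(-1/345) = -380*1/196 - 376/345 = -95/49 - 376/345 = -51199/16905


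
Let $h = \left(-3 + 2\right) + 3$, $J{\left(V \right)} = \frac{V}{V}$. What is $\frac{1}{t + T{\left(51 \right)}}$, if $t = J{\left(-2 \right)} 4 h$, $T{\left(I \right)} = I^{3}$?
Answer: $\frac{1}{132659} \approx 7.5381 \cdot 10^{-6}$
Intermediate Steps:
$J{\left(V \right)} = 1$
$h = 2$ ($h = -1 + 3 = 2$)
$t = 8$ ($t = 1 \cdot 4 \cdot 2 = 4 \cdot 2 = 8$)
$\frac{1}{t + T{\left(51 \right)}} = \frac{1}{8 + 51^{3}} = \frac{1}{8 + 132651} = \frac{1}{132659}$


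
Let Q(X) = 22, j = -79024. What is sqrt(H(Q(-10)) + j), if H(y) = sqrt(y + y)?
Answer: sqrt(-79024 + 2*sqrt(11)) ≈ 281.1*I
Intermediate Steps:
H(y) = sqrt(2)*sqrt(y) (H(y) = sqrt(2*y) = sqrt(2)*sqrt(y))
sqrt(H(Q(-10)) + j) = sqrt(sqrt(2)*sqrt(22) - 79024) = sqrt(2*sqrt(11) - 79024) = sqrt(-79024 + 2*sqrt(11))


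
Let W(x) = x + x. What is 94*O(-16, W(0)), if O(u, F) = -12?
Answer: -1128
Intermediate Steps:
W(x) = 2*x
94*O(-16, W(0)) = 94*(-12) = -1128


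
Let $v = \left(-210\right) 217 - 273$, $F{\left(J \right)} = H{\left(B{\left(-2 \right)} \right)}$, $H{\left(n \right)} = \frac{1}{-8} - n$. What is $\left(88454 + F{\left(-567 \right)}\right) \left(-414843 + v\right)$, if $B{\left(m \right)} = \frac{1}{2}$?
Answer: $- \frac{162996926061}{4} \approx -4.0749 \cdot 10^{10}$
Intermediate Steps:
$B{\left(m \right)} = \frac{1}{2}$
$H{\left(n \right)} = - \frac{1}{8} - n$
$F{\left(J \right)} = - \frac{5}{8}$ ($F{\left(J \right)} = - \frac{1}{8} - \frac{1}{2} = - \frac{5}{8}$)
$v = -45843$ ($v = -45570 - 273 = -45843$)
$\left(88454 + F{\left(-567 \right)}\right) \left(-414843 + v\right) = \left(88454 - \frac{5}{8}\right) \left(-414843 - 45843\right) = \frac{707627}{8} \left(-460686\right) = - \frac{162996926061}{4}$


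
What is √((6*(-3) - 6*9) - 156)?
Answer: 2*I*√57 ≈ 15.1*I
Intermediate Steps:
√((6*(-3) - 6*9) - 156) = √((-18 - 54) - 156) = √(-72 - 156) = √(-228) = 2*I*√57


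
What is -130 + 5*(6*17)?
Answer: 380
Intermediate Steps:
-130 + 5*(6*17) = -130 + 5*102 = -130 + 510 = 380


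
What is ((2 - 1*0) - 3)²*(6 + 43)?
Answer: 49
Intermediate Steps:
((2 - 1*0) - 3)²*(6 + 43) = ((2 + 0) - 3)²*49 = (2 - 3)²*49 = (-1)²*49 = 1*49 = 49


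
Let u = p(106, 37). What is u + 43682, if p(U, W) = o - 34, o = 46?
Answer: 43694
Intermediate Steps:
p(U, W) = 12 (p(U, W) = 46 - 34 = 12)
u = 12
u + 43682 = 12 + 43682 = 43694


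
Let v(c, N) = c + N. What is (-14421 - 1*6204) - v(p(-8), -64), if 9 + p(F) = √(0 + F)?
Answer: -20552 - 2*I*√2 ≈ -20552.0 - 2.8284*I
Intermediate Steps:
p(F) = -9 + √F (p(F) = -9 + √(0 + F) = -9 + √F)
v(c, N) = N + c
(-14421 - 1*6204) - v(p(-8), -64) = (-14421 - 1*6204) - (-64 + (-9 + √(-8))) = (-14421 - 6204) - (-64 + (-9 + 2*I*√2)) = -20625 - (-73 + 2*I*√2) = -20625 + (73 - 2*I*√2) = -20552 - 2*I*√2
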